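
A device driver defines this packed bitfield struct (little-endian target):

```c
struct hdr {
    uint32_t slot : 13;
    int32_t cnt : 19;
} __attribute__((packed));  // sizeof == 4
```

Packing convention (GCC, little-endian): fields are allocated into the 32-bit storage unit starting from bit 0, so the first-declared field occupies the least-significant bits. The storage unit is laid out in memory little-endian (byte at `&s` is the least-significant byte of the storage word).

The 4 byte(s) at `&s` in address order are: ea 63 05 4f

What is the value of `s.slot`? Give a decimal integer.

1002

[0]=0xea [1]=0x63 [2]=0x05 [3]=0x4f (little-endian) → word 0x4f0563ea
slot [0+:13] = (word>>0) & 0x1fff = 1002  ←
cnt [13+:19] = (word>>13) & 0x7ffff = 161835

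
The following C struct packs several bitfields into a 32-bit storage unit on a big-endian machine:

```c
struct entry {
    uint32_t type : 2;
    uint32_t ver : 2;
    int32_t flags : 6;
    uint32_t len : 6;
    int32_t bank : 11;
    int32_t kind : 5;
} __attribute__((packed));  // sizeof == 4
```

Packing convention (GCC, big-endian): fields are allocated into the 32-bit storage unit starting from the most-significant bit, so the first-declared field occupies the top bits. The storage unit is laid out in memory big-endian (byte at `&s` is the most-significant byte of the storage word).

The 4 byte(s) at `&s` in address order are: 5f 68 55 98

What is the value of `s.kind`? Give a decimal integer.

[0]=0x5f [1]=0x68 [2]=0x55 [3]=0x98 (big-endian) → word 0x5f685598
type:2 @ bit 30 → (0x5f685598>>30)&0x3 = 0x1
ver:2 @ bit 28 → (0x5f685598>>28)&0x3 = 0x1
flags:6 @ bit 22 → (0x5f685598>>22)&0x3f = 0x3d
len:6 @ bit 16 → (0x5f685598>>16)&0x3f = 0x28
bank:11 @ bit 5 → (0x5f685598>>5)&0x7ff = 0x2ac
kind:5 @ bit 0 → (0x5f685598>>0)&0x1f = 0x18  ←
kind signed 5b, MSB=1: 24 - 32 = -8

-8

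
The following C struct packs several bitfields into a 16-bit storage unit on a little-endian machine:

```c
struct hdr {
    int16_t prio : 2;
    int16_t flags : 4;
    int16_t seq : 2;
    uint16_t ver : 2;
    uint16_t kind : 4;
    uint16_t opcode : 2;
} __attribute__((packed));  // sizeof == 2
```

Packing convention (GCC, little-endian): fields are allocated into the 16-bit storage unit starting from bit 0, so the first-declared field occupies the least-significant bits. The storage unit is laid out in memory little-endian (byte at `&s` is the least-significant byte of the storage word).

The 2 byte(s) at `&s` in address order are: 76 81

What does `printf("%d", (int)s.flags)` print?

[0]=0x76 [1]=0x81 (little-endian) → word 0x8176
prio [0+:2] = (word>>0) & 0x3 = 2
flags [2+:4] = (word>>2) & 0xf = 13  ←
seq [6+:2] = (word>>6) & 0x3 = 1
ver [8+:2] = (word>>8) & 0x3 = 1
kind [10+:4] = (word>>10) & 0xf = 0
opcode [14+:2] = (word>>14) & 0x3 = 2
flags signed 4b, MSB=1: 13 - 16 = -3

-3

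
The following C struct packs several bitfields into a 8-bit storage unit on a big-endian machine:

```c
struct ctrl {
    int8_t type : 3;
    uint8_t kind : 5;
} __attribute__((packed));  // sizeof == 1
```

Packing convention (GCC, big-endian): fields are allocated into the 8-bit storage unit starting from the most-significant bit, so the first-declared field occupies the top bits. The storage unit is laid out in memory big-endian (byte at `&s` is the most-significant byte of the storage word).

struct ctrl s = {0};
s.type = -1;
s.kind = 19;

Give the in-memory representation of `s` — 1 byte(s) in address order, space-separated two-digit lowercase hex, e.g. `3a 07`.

type:3 = -1 → 0x7 << 5 → word 0xe0
kind:5 = 19 → 0x13 << 0 → word 0xf3
word = 0xf3 → big-endian bytes:
  [0]=0xf3

f3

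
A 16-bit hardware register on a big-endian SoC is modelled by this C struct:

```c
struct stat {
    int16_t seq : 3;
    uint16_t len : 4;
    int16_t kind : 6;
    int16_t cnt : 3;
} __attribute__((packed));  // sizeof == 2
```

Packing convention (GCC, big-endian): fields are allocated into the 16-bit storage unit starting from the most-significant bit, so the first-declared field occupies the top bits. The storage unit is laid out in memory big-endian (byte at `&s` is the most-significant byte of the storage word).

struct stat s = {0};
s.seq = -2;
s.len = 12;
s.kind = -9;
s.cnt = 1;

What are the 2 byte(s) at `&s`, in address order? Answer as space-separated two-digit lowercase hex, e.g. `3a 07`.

seq (3b) val=-2 bits=0x6 at bit 13: 0xc000
len (4b) val=12 bits=0xc at bit 9: 0xd800
kind (6b) val=-9 bits=0x37 at bit 3: 0xd9b8
cnt (3b) val=1 bits=0x1 at bit 0: 0xd9b9
word = 0xd9b9 → big-endian bytes:
  [0]=0xd9  [1]=0xb9

d9 b9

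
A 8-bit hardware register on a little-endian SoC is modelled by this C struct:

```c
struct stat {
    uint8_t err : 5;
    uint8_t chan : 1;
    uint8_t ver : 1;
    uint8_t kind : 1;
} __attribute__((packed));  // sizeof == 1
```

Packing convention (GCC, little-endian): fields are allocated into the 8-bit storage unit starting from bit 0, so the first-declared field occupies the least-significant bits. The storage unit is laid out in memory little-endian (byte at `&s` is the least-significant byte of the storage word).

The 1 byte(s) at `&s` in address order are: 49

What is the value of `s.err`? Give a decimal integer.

9

[0]=0x49 (little-endian) → word 0x49
err:5 @ bit 0 → (0x49>>0)&0x1f = 0x9  ←
chan:1 @ bit 5 → (0x49>>5)&0x1 = 0x0
ver:1 @ bit 6 → (0x49>>6)&0x1 = 0x1
kind:1 @ bit 7 → (0x49>>7)&0x1 = 0x0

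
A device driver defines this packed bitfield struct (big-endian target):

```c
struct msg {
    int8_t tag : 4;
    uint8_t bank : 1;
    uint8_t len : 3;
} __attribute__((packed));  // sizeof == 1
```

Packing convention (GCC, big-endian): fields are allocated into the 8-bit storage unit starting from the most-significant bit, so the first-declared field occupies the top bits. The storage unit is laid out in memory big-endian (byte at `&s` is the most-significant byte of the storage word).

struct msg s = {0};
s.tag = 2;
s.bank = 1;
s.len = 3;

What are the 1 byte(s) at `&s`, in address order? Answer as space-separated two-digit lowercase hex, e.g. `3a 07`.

tag (4b) val=2 bits=0x2 at bit 4: 0x20
bank (1b) val=1 bits=0x1 at bit 3: 0x28
len (3b) val=3 bits=0x3 at bit 0: 0x2b
word = 0x2b → big-endian bytes:
  [0]=0x2b

2b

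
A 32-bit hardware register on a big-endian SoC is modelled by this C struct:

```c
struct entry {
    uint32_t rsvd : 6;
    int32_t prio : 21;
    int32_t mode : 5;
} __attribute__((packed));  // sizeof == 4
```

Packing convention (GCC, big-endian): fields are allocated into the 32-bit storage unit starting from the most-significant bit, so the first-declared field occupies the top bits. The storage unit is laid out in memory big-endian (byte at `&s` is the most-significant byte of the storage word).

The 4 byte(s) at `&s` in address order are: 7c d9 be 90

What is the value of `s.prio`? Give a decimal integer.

[0]=0x7c [1]=0xd9 [2]=0xbe [3]=0x90 (big-endian) → word 0x7cd9be90
rsvd:6 @ bit 26 → (0x7cd9be90>>26)&0x3f = 0x1f
prio:21 @ bit 5 → (0x7cd9be90>>5)&0x1fffff = 0x6cdf4  ←
mode:5 @ bit 0 → (0x7cd9be90>>0)&0x1f = 0x10
prio signed 21b, MSB=0: value = 445940

445940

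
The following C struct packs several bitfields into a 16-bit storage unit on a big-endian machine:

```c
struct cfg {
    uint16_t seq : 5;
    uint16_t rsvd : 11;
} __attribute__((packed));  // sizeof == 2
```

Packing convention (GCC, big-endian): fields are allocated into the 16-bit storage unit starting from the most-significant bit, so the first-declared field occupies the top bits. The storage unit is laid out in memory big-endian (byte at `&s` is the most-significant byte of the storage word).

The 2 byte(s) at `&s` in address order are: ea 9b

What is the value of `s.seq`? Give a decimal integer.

[0]=0xea [1]=0x9b (big-endian) → word 0xea9b
seq [11+:5] = (word>>11) & 0x1f = 29  ←
rsvd [0+:11] = (word>>0) & 0x7ff = 667

29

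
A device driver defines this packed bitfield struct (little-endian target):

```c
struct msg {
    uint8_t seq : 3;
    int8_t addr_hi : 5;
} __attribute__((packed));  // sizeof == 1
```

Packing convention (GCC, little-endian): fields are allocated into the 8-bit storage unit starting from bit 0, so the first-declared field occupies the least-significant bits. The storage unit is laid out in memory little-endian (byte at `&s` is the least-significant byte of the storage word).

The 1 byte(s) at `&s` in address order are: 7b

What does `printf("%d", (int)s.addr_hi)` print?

15

[0]=0x7b (little-endian) → word 0x7b
seq:3 @ bit 0 → (0x7b>>0)&0x7 = 0x3
addr_hi:5 @ bit 3 → (0x7b>>3)&0x1f = 0xf  ←
addr_hi signed 5b, MSB=0: value = 15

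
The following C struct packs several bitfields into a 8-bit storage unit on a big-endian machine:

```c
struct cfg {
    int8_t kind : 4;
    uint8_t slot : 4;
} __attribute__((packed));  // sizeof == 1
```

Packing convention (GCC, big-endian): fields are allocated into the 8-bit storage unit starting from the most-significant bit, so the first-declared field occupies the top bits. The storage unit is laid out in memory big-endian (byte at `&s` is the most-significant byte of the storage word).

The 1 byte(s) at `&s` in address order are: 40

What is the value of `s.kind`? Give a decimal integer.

[0]=0x40 (big-endian) → word 0x40
kind:4 @ bit 4 → (0x40>>4)&0xf = 0x4  ←
slot:4 @ bit 0 → (0x40>>0)&0xf = 0x0
kind signed 4b, MSB=0: value = 4

4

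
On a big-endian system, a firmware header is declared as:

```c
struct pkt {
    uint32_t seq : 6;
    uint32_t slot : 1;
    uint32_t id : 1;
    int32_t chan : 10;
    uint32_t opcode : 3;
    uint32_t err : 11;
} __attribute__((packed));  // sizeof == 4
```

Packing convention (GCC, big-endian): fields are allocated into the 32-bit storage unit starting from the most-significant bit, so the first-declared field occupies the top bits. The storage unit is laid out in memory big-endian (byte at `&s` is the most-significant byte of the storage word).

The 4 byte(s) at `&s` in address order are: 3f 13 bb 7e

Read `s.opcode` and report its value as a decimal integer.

7

[0]=0x3f [1]=0x13 [2]=0xbb [3]=0x7e (big-endian) → word 0x3f13bb7e
seq [26+:6] = (word>>26) & 0x3f = 15
slot [25+:1] = (word>>25) & 0x1 = 1
id [24+:1] = (word>>24) & 0x1 = 1
chan [14+:10] = (word>>14) & 0x3ff = 78
opcode [11+:3] = (word>>11) & 0x7 = 7  ←
err [0+:11] = (word>>0) & 0x7ff = 894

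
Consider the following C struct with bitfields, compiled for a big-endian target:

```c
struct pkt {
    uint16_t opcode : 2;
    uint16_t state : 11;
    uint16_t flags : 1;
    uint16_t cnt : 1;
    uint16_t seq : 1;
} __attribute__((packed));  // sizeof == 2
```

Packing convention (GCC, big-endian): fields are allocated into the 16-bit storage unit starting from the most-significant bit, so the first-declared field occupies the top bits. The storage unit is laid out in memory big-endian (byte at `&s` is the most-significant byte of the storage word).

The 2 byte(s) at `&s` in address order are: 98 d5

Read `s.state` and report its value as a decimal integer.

794

[0]=0x98 [1]=0xd5 (big-endian) → word 0x98d5
opcode:2 @ bit 14 → (0x98d5>>14)&0x3 = 0x2
state:11 @ bit 3 → (0x98d5>>3)&0x7ff = 0x31a  ←
flags:1 @ bit 2 → (0x98d5>>2)&0x1 = 0x1
cnt:1 @ bit 1 → (0x98d5>>1)&0x1 = 0x0
seq:1 @ bit 0 → (0x98d5>>0)&0x1 = 0x1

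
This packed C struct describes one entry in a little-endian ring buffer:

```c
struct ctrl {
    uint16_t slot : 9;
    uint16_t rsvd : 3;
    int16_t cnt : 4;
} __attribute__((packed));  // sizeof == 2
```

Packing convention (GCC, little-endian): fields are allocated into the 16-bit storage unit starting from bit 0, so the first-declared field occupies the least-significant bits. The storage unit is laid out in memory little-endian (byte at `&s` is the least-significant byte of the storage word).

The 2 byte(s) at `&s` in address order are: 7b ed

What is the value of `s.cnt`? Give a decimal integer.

[0]=0x7b [1]=0xed (little-endian) → word 0xed7b
slot [0+:9] = (word>>0) & 0x1ff = 379
rsvd [9+:3] = (word>>9) & 0x7 = 6
cnt [12+:4] = (word>>12) & 0xf = 14  ←
cnt signed 4b, MSB=1: 14 - 16 = -2

-2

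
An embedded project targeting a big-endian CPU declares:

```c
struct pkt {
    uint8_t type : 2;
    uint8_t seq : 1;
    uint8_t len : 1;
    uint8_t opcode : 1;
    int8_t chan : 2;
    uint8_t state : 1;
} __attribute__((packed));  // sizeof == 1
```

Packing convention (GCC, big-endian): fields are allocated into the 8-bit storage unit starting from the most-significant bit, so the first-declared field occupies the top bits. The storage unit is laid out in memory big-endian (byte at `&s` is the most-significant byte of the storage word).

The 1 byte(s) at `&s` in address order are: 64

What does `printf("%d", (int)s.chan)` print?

[0]=0x64 (big-endian) → word 0x64
type:2 @ bit 6 → (0x64>>6)&0x3 = 0x1
seq:1 @ bit 5 → (0x64>>5)&0x1 = 0x1
len:1 @ bit 4 → (0x64>>4)&0x1 = 0x0
opcode:1 @ bit 3 → (0x64>>3)&0x1 = 0x0
chan:2 @ bit 1 → (0x64>>1)&0x3 = 0x2  ←
state:1 @ bit 0 → (0x64>>0)&0x1 = 0x0
chan signed 2b, MSB=1: 2 - 4 = -2

-2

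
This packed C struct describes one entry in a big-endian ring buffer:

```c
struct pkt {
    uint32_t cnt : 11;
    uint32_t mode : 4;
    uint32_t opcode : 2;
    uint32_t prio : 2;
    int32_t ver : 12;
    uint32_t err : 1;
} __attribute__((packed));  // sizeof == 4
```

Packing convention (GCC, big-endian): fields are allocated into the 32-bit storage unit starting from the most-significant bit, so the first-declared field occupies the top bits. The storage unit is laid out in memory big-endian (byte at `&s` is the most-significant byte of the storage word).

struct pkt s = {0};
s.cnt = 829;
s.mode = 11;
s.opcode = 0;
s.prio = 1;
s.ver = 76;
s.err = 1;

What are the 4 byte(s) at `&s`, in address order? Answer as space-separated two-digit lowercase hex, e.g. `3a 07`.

67 b6 20 99

cnt:11 = 829 → 0x33d << 21 → word 0x67a00000
mode:4 = 11 → 0xb << 17 → word 0x67b60000
opcode:2 = 0 → 0x0 << 15 → word 0x67b60000
prio:2 = 1 → 0x1 << 13 → word 0x67b62000
ver:12 = 76 → 0x4c << 1 → word 0x67b62098
err:1 = 1 → 0x1 << 0 → word 0x67b62099
word = 0x67b62099 → big-endian bytes:
  [0]=0x67  [1]=0xb6  [2]=0x20  [3]=0x99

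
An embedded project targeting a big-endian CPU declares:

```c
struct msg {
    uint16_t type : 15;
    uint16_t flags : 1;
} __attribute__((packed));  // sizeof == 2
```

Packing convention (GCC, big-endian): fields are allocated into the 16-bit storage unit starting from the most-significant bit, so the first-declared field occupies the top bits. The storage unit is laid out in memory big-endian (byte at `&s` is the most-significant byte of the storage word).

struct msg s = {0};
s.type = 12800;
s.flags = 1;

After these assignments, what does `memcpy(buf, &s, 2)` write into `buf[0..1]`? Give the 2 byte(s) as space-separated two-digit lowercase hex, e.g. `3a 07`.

64 01

[1+:15] type=12800 & 0x7fff = 0x3200; word=0x6400
[0+:1] flags=1 & 0x1 = 0x1; word=0x6401
word = 0x6401 → big-endian bytes:
  [0]=0x64  [1]=0x01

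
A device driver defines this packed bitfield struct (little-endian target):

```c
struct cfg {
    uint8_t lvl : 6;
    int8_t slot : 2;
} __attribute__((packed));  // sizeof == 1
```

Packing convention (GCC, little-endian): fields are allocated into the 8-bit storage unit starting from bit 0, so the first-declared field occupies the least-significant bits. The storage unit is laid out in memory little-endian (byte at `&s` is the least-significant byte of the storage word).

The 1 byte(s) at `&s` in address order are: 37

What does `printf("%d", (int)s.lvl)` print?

55

[0]=0x37 (little-endian) → word 0x37
lvl:6 @ bit 0 → (0x37>>0)&0x3f = 0x37  ←
slot:2 @ bit 6 → (0x37>>6)&0x3 = 0x0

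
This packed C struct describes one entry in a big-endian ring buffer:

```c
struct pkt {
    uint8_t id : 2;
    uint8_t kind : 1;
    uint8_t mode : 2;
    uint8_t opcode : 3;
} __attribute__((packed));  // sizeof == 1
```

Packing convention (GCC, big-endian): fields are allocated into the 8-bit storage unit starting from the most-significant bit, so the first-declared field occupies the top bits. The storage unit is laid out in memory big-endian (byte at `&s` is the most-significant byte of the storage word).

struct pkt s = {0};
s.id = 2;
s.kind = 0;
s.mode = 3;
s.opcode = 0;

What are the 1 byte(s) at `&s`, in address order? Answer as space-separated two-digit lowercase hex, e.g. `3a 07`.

98

id:2 = 2 → 0x2 << 6 → word 0x80
kind:1 = 0 → 0x0 << 5 → word 0x80
mode:2 = 3 → 0x3 << 3 → word 0x98
opcode:3 = 0 → 0x0 << 0 → word 0x98
word = 0x98 → big-endian bytes:
  [0]=0x98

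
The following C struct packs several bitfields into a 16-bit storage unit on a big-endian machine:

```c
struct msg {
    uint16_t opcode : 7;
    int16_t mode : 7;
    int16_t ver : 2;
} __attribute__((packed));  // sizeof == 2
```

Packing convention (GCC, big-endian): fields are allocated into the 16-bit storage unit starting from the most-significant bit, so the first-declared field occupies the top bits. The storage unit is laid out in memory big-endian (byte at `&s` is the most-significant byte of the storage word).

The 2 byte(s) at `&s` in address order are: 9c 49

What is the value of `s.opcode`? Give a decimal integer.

78

[0]=0x9c [1]=0x49 (big-endian) → word 0x9c49
opcode [9+:7] = (word>>9) & 0x7f = 78  ←
mode [2+:7] = (word>>2) & 0x7f = 18
ver [0+:2] = (word>>0) & 0x3 = 1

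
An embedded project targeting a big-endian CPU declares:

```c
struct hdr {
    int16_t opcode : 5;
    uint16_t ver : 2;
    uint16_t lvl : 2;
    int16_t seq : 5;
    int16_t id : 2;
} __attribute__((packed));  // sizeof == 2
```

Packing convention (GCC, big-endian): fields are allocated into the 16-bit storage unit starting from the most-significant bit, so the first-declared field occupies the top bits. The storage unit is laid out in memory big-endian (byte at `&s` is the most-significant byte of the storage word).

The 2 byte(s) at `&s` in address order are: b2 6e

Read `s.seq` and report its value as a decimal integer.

[0]=0xb2 [1]=0x6e (big-endian) → word 0xb26e
opcode [11+:5] = (word>>11) & 0x1f = 22
ver [9+:2] = (word>>9) & 0x3 = 1
lvl [7+:2] = (word>>7) & 0x3 = 0
seq [2+:5] = (word>>2) & 0x1f = 27  ←
id [0+:2] = (word>>0) & 0x3 = 2
seq signed 5b, MSB=1: 27 - 32 = -5

-5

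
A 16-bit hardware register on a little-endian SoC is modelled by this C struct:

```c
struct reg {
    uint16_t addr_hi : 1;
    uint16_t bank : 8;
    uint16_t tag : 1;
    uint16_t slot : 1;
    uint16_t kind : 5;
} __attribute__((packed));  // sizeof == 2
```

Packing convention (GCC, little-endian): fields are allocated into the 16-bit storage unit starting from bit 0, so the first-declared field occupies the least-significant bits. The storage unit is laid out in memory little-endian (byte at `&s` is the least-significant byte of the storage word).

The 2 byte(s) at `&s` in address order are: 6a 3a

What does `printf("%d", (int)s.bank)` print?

[0]=0x6a [1]=0x3a (little-endian) → word 0x3a6a
addr_hi:1 @ bit 0 → (0x3a6a>>0)&0x1 = 0x0
bank:8 @ bit 1 → (0x3a6a>>1)&0xff = 0x35  ←
tag:1 @ bit 9 → (0x3a6a>>9)&0x1 = 0x1
slot:1 @ bit 10 → (0x3a6a>>10)&0x1 = 0x0
kind:5 @ bit 11 → (0x3a6a>>11)&0x1f = 0x7

53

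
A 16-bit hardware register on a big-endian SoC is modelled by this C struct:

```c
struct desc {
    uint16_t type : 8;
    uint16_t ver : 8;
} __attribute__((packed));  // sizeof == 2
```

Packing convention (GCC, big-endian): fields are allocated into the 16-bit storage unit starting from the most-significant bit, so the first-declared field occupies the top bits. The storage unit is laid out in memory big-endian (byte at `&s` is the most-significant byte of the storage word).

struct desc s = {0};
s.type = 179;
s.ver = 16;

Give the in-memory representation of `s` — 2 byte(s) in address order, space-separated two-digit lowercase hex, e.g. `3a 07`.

type (8b) val=179 bits=0xb3 at bit 8: 0xb300
ver (8b) val=16 bits=0x10 at bit 0: 0xb310
word = 0xb310 → big-endian bytes:
  [0]=0xb3  [1]=0x10

b3 10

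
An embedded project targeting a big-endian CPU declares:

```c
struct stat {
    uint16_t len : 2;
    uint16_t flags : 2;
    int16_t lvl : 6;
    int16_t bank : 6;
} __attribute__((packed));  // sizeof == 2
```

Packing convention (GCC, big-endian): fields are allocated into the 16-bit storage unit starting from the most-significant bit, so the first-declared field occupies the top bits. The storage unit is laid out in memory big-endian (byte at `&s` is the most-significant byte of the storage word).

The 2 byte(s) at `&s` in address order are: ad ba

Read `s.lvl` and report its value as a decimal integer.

[0]=0xad [1]=0xba (big-endian) → word 0xadba
len [14+:2] = (word>>14) & 0x3 = 2
flags [12+:2] = (word>>12) & 0x3 = 2
lvl [6+:6] = (word>>6) & 0x3f = 54  ←
bank [0+:6] = (word>>0) & 0x3f = 58
lvl signed 6b, MSB=1: 54 - 64 = -10

-10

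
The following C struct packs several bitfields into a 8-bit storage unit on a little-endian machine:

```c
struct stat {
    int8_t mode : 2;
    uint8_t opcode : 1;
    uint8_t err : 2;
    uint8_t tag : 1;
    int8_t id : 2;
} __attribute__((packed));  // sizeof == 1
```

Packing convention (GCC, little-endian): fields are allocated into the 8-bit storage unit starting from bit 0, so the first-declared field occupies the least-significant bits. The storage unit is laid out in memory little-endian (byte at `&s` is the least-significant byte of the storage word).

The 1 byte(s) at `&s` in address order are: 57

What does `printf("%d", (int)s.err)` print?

2

[0]=0x57 (little-endian) → word 0x57
mode:2 @ bit 0 → (0x57>>0)&0x3 = 0x3
opcode:1 @ bit 2 → (0x57>>2)&0x1 = 0x1
err:2 @ bit 3 → (0x57>>3)&0x3 = 0x2  ←
tag:1 @ bit 5 → (0x57>>5)&0x1 = 0x0
id:2 @ bit 6 → (0x57>>6)&0x3 = 0x1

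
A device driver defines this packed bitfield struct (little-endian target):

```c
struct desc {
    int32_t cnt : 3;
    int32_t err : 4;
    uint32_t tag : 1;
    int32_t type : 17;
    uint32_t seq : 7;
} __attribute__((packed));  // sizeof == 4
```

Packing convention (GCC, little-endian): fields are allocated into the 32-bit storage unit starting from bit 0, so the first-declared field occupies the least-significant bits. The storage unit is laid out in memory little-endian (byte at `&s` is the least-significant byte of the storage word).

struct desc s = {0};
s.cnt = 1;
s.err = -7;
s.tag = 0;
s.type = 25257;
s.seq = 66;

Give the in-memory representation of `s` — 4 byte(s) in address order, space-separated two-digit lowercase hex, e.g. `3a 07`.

[0+:3] cnt=1 & 0x7 = 0x1; word=0x00000001
[3+:4] err=-7 & 0xf = 0x9; word=0x00000049
[7+:1] tag=0 & 0x1 = 0x0; word=0x00000049
[8+:17] type=25257 & 0x1ffff = 0x62a9; word=0x0062a949
[25+:7] seq=66 & 0x7f = 0x42; word=0x8462a949
word = 0x8462a949 → little-endian bytes:
  [0]=0x49  [1]=0xa9  [2]=0x62  [3]=0x84

49 a9 62 84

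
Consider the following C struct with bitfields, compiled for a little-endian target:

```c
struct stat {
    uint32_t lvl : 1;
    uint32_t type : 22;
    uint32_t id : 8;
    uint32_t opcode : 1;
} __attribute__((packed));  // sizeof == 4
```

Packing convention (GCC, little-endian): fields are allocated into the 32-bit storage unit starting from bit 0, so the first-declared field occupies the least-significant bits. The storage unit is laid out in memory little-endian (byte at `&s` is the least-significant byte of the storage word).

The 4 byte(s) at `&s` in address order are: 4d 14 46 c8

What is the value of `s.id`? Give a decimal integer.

144

[0]=0x4d [1]=0x14 [2]=0x46 [3]=0xc8 (little-endian) → word 0xc846144d
lvl:1 @ bit 0 → (0xc846144d>>0)&0x1 = 0x1
type:22 @ bit 1 → (0xc846144d>>1)&0x3fffff = 0x230a26
id:8 @ bit 23 → (0xc846144d>>23)&0xff = 0x90  ←
opcode:1 @ bit 31 → (0xc846144d>>31)&0x1 = 0x1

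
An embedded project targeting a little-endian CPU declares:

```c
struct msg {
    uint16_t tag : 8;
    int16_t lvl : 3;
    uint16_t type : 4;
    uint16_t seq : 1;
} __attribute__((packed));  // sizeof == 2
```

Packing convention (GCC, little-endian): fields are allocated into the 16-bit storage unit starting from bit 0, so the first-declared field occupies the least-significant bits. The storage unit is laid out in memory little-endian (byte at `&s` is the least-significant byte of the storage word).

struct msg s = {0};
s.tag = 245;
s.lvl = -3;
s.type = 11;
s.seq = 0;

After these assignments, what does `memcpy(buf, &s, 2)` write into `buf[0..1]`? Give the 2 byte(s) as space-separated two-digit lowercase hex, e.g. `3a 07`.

tag (8b) val=245 bits=0xf5 at bit 0: 0x00f5
lvl (3b) val=-3 bits=0x5 at bit 8: 0x05f5
type (4b) val=11 bits=0xb at bit 11: 0x5df5
seq (1b) val=0 bits=0x0 at bit 15: 0x5df5
word = 0x5df5 → little-endian bytes:
  [0]=0xf5  [1]=0x5d

f5 5d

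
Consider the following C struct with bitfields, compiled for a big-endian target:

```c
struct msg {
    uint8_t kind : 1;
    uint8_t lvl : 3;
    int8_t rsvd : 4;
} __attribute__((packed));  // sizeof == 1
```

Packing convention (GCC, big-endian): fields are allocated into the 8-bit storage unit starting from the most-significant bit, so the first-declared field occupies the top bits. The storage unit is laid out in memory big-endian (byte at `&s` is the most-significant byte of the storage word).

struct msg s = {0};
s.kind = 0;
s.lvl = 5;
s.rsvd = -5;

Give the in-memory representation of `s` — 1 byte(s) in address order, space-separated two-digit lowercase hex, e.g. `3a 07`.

5b

kind:1 = 0 → 0x0 << 7 → word 0x00
lvl:3 = 5 → 0x5 << 4 → word 0x50
rsvd:4 = -5 → 0xb << 0 → word 0x5b
word = 0x5b → big-endian bytes:
  [0]=0x5b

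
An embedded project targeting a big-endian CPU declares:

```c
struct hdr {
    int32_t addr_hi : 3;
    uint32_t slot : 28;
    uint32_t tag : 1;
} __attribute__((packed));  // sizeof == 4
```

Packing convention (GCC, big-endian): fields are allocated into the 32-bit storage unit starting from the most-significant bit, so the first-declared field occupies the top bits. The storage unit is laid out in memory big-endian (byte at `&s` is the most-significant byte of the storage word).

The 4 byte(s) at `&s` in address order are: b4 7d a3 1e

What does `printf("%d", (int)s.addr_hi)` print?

-3

[0]=0xb4 [1]=0x7d [2]=0xa3 [3]=0x1e (big-endian) → word 0xb47da31e
addr_hi:3 @ bit 29 → (0xb47da31e>>29)&0x7 = 0x5  ←
slot:28 @ bit 1 → (0xb47da31e>>1)&0xfffffff = 0xa3ed18f
tag:1 @ bit 0 → (0xb47da31e>>0)&0x1 = 0x0
addr_hi signed 3b, MSB=1: 5 - 8 = -3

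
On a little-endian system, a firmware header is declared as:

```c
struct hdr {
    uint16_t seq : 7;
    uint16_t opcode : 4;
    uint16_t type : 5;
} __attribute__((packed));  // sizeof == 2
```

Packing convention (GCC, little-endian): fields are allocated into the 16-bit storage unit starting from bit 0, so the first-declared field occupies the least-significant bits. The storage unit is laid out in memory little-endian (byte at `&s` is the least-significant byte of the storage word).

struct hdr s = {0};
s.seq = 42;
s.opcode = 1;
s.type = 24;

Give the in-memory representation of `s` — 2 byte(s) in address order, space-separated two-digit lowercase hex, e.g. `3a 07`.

seq (7b) val=42 bits=0x2a at bit 0: 0x002a
opcode (4b) val=1 bits=0x1 at bit 7: 0x00aa
type (5b) val=24 bits=0x18 at bit 11: 0xc0aa
word = 0xc0aa → little-endian bytes:
  [0]=0xaa  [1]=0xc0

aa c0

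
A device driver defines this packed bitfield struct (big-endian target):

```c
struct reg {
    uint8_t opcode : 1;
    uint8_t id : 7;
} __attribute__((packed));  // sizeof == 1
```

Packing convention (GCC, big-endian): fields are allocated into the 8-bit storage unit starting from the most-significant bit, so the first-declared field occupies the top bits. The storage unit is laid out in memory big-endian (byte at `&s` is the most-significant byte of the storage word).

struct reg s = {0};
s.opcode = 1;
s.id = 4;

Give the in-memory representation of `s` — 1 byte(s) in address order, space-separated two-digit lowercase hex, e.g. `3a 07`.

[7+:1] opcode=1 & 0x1 = 0x1; word=0x80
[0+:7] id=4 & 0x7f = 0x4; word=0x84
word = 0x84 → big-endian bytes:
  [0]=0x84

84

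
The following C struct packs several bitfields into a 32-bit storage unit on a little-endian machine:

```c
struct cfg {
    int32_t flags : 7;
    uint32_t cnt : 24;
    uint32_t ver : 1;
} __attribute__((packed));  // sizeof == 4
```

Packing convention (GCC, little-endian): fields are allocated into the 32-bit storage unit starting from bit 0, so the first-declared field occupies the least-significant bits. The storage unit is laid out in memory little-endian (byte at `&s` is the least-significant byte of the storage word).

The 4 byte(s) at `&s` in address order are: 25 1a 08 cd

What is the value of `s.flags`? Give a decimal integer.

[0]=0x25 [1]=0x1a [2]=0x08 [3]=0xcd (little-endian) → word 0xcd081a25
flags [0+:7] = (word>>0) & 0x7f = 37  ←
cnt [7+:24] = (word>>7) & 0xffffff = 10096692
ver [31+:1] = (word>>31) & 0x1 = 1
flags signed 7b, MSB=0: value = 37

37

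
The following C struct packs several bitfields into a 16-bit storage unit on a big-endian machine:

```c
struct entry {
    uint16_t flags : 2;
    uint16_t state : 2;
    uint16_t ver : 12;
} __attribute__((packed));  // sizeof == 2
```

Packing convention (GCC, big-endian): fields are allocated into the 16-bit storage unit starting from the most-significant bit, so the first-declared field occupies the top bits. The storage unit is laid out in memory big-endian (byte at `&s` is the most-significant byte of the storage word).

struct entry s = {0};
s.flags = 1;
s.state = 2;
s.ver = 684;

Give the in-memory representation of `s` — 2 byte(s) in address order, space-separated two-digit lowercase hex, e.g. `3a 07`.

[14+:2] flags=1 & 0x3 = 0x1; word=0x4000
[12+:2] state=2 & 0x3 = 0x2; word=0x6000
[0+:12] ver=684 & 0xfff = 0x2ac; word=0x62ac
word = 0x62ac → big-endian bytes:
  [0]=0x62  [1]=0xac

62 ac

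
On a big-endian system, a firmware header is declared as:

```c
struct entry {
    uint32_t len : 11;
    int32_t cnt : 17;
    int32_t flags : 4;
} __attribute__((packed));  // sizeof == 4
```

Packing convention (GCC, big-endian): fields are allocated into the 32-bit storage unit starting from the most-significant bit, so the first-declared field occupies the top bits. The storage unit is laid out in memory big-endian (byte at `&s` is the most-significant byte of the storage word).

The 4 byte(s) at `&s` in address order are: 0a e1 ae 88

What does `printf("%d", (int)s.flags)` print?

-8

[0]=0x0a [1]=0xe1 [2]=0xae [3]=0x88 (big-endian) → word 0x0ae1ae88
len [21+:11] = (word>>21) & 0x7ff = 87
cnt [4+:17] = (word>>4) & 0x1ffff = 6888
flags [0+:4] = (word>>0) & 0xf = 8  ←
flags signed 4b, MSB=1: 8 - 16 = -8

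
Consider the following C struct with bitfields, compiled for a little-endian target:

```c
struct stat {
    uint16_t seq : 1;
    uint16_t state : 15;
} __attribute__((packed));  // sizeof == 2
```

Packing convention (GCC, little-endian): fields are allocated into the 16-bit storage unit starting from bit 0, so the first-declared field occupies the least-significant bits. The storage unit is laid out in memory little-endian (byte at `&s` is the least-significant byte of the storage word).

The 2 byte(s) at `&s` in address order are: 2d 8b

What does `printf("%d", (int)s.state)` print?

[0]=0x2d [1]=0x8b (little-endian) → word 0x8b2d
seq:1 @ bit 0 → (0x8b2d>>0)&0x1 = 0x1
state:15 @ bit 1 → (0x8b2d>>1)&0x7fff = 0x4596  ←

17814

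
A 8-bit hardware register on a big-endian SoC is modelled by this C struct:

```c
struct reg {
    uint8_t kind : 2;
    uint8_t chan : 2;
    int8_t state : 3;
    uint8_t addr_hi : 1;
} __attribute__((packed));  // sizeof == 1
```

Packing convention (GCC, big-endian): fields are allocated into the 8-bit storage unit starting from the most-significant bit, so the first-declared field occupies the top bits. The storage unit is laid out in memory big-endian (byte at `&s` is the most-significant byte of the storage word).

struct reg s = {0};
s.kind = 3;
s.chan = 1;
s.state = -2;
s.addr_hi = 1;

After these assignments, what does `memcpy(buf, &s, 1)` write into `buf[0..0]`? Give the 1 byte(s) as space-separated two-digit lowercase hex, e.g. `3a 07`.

[6+:2] kind=3 & 0x3 = 0x3; word=0xc0
[4+:2] chan=1 & 0x3 = 0x1; word=0xd0
[1+:3] state=-2 & 0x7 = 0x6; word=0xdc
[0+:1] addr_hi=1 & 0x1 = 0x1; word=0xdd
word = 0xdd → big-endian bytes:
  [0]=0xdd

dd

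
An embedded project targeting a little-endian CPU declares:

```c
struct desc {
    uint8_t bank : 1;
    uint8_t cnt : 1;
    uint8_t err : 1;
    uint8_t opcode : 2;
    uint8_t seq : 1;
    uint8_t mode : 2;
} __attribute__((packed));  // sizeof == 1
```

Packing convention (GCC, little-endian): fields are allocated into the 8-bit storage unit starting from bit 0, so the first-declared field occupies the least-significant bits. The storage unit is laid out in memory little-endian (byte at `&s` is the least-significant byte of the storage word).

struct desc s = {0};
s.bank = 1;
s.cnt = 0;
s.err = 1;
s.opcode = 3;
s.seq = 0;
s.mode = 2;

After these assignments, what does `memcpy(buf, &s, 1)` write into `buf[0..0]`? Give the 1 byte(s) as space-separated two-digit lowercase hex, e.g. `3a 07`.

9d

bank (1b) val=1 bits=0x1 at bit 0: 0x01
cnt (1b) val=0 bits=0x0 at bit 1: 0x01
err (1b) val=1 bits=0x1 at bit 2: 0x05
opcode (2b) val=3 bits=0x3 at bit 3: 0x1d
seq (1b) val=0 bits=0x0 at bit 5: 0x1d
mode (2b) val=2 bits=0x2 at bit 6: 0x9d
word = 0x9d → little-endian bytes:
  [0]=0x9d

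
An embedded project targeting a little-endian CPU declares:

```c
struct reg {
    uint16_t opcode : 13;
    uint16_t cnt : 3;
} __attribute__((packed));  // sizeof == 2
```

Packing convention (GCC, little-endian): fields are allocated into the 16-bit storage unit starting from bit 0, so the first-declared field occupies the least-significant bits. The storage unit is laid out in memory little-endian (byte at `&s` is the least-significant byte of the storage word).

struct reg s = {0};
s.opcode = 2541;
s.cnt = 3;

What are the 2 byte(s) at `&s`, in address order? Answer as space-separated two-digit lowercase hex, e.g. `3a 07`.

opcode (13b) val=2541 bits=0x9ed at bit 0: 0x09ed
cnt (3b) val=3 bits=0x3 at bit 13: 0x69ed
word = 0x69ed → little-endian bytes:
  [0]=0xed  [1]=0x69

ed 69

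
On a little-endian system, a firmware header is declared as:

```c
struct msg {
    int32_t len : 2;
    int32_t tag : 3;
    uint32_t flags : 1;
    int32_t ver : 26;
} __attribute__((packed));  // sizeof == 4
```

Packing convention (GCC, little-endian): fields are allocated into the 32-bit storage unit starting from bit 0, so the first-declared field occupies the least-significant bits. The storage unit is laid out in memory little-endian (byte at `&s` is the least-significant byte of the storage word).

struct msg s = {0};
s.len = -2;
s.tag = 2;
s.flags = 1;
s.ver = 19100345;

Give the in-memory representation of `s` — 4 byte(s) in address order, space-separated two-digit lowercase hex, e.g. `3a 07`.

len:2 = -2 → 0x2 << 0 → word 0x00000002
tag:3 = 2 → 0x2 << 2 → word 0x0000000a
flags:1 = 1 → 0x1 << 5 → word 0x0000002a
ver:26 = 19100345 → 0x12372b9 << 6 → word 0x48dcae6a
word = 0x48dcae6a → little-endian bytes:
  [0]=0x6a  [1]=0xae  [2]=0xdc  [3]=0x48

6a ae dc 48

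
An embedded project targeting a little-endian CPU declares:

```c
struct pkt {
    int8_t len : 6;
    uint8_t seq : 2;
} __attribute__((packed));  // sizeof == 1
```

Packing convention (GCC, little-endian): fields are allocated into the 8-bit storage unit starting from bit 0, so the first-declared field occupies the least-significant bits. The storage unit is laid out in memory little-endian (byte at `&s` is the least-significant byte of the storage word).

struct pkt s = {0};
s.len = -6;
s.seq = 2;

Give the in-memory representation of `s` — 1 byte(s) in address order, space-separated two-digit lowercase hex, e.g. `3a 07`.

ba

len:6 = -6 → 0x3a << 0 → word 0x3a
seq:2 = 2 → 0x2 << 6 → word 0xba
word = 0xba → little-endian bytes:
  [0]=0xba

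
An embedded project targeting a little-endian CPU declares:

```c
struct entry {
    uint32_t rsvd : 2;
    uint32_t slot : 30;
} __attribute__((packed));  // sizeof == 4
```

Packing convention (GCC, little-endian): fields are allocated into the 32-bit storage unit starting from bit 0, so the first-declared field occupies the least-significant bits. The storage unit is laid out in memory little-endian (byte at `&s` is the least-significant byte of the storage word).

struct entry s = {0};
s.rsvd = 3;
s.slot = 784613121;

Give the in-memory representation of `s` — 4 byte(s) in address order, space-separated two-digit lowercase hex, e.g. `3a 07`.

07 fc 10 bb

[0+:2] rsvd=3 & 0x3 = 0x3; word=0x00000003
[2+:30] slot=784613121 & 0x3fffffff = 0x2ec43f01; word=0xbb10fc07
word = 0xbb10fc07 → little-endian bytes:
  [0]=0x07  [1]=0xfc  [2]=0x10  [3]=0xbb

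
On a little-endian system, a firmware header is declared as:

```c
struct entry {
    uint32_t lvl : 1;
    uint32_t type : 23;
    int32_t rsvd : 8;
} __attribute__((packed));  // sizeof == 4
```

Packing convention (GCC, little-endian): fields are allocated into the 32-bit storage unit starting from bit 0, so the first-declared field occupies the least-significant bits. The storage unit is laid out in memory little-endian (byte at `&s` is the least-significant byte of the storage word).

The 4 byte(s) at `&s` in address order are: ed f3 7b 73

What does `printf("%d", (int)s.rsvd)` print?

115

[0]=0xed [1]=0xf3 [2]=0x7b [3]=0x73 (little-endian) → word 0x737bf3ed
lvl:1 @ bit 0 → (0x737bf3ed>>0)&0x1 = 0x1
type:23 @ bit 1 → (0x737bf3ed>>1)&0x7fffff = 0x3df9f6
rsvd:8 @ bit 24 → (0x737bf3ed>>24)&0xff = 0x73  ←
rsvd signed 8b, MSB=0: value = 115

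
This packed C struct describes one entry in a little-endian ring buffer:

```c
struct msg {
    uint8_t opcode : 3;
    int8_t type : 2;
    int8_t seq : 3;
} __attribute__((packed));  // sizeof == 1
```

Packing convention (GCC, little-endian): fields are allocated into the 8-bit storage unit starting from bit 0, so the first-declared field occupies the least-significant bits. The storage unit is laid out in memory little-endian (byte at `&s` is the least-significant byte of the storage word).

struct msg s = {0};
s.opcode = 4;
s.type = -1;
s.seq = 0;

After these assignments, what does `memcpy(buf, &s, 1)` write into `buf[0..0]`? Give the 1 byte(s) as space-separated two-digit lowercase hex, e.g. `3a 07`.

1c

[0+:3] opcode=4 & 0x7 = 0x4; word=0x04
[3+:2] type=-1 & 0x3 = 0x3; word=0x1c
[5+:3] seq=0 & 0x7 = 0x0; word=0x1c
word = 0x1c → little-endian bytes:
  [0]=0x1c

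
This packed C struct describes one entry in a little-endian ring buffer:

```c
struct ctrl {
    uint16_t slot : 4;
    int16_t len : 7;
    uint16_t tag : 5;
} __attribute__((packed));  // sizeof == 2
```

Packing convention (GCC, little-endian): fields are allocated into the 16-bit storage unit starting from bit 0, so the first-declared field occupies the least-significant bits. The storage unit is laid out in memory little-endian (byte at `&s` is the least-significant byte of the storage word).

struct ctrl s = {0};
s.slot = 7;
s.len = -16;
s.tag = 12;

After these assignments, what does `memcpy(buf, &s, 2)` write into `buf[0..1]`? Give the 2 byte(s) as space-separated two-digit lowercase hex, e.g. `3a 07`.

slot:4 = 7 → 0x7 << 0 → word 0x0007
len:7 = -16 → 0x70 << 4 → word 0x0707
tag:5 = 12 → 0xc << 11 → word 0x6707
word = 0x6707 → little-endian bytes:
  [0]=0x07  [1]=0x67

07 67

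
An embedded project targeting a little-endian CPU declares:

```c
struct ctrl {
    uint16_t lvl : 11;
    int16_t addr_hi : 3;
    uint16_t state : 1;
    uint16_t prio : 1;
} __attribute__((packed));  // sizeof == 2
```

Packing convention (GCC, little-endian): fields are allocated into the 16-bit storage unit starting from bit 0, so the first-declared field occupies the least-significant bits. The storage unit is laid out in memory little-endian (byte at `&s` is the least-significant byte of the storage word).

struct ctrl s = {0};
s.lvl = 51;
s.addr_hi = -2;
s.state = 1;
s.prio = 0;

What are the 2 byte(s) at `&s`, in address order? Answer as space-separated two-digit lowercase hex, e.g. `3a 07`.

lvl (11b) val=51 bits=0x33 at bit 0: 0x0033
addr_hi (3b) val=-2 bits=0x6 at bit 11: 0x3033
state (1b) val=1 bits=0x1 at bit 14: 0x7033
prio (1b) val=0 bits=0x0 at bit 15: 0x7033
word = 0x7033 → little-endian bytes:
  [0]=0x33  [1]=0x70

33 70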